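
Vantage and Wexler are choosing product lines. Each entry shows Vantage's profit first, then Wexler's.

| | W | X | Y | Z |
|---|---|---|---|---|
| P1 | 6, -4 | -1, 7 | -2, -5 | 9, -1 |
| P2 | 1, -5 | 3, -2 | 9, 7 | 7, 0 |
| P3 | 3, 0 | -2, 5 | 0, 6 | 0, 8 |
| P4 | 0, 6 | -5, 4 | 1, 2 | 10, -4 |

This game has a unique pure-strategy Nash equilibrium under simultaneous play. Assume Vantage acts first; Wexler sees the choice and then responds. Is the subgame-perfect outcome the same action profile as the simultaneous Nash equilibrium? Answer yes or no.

Solve by backward induction (Vantage leads).
- P1 → Wexler plays X (best of -4, 7, -5, -1); Vantage gets -1.
- P2 → Wexler plays Y (best of -5, -2, 7, 0); Vantage gets 9.
- P3 → Wexler plays Z (best of 0, 5, 6, 8); Vantage gets 0.
- P4 → Wexler plays W (best of 6, 4, 2, -4); Vantage gets 0.
Among -1, 9, 0, 0, the best is 9 at P2. Subgame-perfect outcome: (P2, Y) with payoffs (9, 7).
Under simultaneous play:
Vantage's best replies: W→P1; X→P2; Y→P2; Z→P4.
Wexler's best replies: P1→X; P2→Y; P3→Z; P4→W.
Only (P2, Y) has each player best-responding; Nash payoffs (9, 7).
Sequential outcome (P2, Y) coincides with the Nash profile (P2, Y).

yes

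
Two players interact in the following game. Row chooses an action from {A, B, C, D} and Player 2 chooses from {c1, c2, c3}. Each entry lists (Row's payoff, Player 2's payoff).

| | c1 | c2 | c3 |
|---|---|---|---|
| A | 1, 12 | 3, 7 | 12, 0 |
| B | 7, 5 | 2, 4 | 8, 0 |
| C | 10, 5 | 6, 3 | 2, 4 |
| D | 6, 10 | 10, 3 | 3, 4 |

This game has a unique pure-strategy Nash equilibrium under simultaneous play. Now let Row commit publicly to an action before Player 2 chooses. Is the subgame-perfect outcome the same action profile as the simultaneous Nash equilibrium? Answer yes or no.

yes

Solve by backward induction (Row leads).
- A: Player 2 compares 12, 7, 0 and picks c1; Row would get 1.
- B: Player 2 compares 5, 4, 0 and picks c1; Row would get 7.
- C: Player 2 compares 5, 3, 4 and picks c1; Row would get 10.
- D: Player 2 compares 10, 3, 4 and picks c1; Row would get 6.
Among 1, 7, 10, 6, the best is 10 at C. Subgame-perfect outcome: (C, c1) with payoffs (10, 5).
For the simultaneous game, intersect best replies.
Row's best replies: c1→C; c2→D; c3→A.
Player 2's best replies: A→c1; B→c1; C→c1; D→c1.
The unique mutual best reply is (C, c1), giving (10, 5).
Sequential outcome (C, c1) coincides with the Nash profile (C, c1).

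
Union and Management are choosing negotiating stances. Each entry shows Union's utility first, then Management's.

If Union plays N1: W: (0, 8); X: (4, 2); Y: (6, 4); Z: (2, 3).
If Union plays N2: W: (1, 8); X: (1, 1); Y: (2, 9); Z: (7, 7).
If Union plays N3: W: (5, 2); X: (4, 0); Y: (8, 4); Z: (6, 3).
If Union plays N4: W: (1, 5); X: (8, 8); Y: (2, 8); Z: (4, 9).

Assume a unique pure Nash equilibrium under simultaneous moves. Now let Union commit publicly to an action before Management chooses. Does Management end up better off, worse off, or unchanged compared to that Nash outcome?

unchanged

Work backward from Management's decision.
- N1: Management compares 8, 2, 4, 3 and picks W; Union would get 0.
- N2: Management compares 8, 1, 9, 7 and picks Y; Union would get 2.
- N3: Management compares 2, 0, 4, 3 and picks Y; Union would get 8.
- N4: Management compares 5, 8, 8, 9 and picks Z; Union would get 4.
Union's induced payoffs are 0, 2, 8, 4, so Union commits to N3. Subgame-perfect outcome: (N3, Y) with payoffs (8, 4).
Under simultaneous play:
Union's best replies: W→N3; X→N4; Y→N3; Z→N2.
Management's best replies: N1→W; N2→Y; N3→Y; N4→Z.
Only (N3, Y) has each player best-responding; Nash payoffs (8, 4).
Management earns 4 sequentially versus 4 at the Nash outcome: unchanged.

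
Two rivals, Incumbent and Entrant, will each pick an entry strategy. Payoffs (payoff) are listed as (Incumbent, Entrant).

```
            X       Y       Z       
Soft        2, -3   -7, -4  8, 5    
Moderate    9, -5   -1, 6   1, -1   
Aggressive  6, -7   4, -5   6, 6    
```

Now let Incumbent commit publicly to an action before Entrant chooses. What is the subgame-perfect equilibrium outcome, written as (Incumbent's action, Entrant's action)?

Work backward from Entrant's decision.
- Soft → Entrant plays Z (best of -3, -4, 5); Incumbent gets 8.
- Moderate → Entrant plays Y (best of -5, 6, -1); Incumbent gets -1.
- Aggressive → Entrant plays Z (best of -7, -5, 6); Incumbent gets 6.
Incumbent's induced payoffs are 8, -1, 6, so Incumbent commits to Soft. Subgame-perfect outcome: (Soft, Z) with payoffs (8, 5).

(Soft, Z)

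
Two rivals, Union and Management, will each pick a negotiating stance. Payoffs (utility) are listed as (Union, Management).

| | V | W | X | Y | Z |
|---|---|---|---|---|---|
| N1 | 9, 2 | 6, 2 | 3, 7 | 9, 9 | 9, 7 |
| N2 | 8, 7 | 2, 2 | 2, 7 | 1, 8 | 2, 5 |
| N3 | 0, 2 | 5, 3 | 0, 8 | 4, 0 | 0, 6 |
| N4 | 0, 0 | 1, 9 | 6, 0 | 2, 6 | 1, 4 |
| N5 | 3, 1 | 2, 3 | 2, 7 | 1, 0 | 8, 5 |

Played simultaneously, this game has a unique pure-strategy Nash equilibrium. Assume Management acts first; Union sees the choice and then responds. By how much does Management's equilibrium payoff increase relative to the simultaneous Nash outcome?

Union best-responds to each possible Management move:
- V: Union compares 9, 8, 0, 0, 3 and picks N1; Management would get 2.
- W: Union compares 6, 2, 5, 1, 2 and picks N1; Management would get 2.
- X: Union compares 3, 2, 0, 6, 2 and picks N4; Management would get 0.
- Y: Union compares 9, 1, 4, 2, 1 and picks N1; Management would get 9.
- Z: Union compares 9, 2, 0, 1, 8 and picks N1; Management would get 7.
Maximizing over 2, 2, 0, 9, 7, Management chooses Y. Subgame-perfect outcome: (N1, Y) with payoffs (9, 9).
Under simultaneous play:
Union's best replies: V→N1; W→N1; X→N4; Y→N1; Z→N1.
Management's best replies: N1→Y; N2→Y; N3→X; N4→W; N5→X.
The unique mutual best reply is (N1, Y), giving (9, 9).
Management's commitment gain: 9 − 9 = 0.

0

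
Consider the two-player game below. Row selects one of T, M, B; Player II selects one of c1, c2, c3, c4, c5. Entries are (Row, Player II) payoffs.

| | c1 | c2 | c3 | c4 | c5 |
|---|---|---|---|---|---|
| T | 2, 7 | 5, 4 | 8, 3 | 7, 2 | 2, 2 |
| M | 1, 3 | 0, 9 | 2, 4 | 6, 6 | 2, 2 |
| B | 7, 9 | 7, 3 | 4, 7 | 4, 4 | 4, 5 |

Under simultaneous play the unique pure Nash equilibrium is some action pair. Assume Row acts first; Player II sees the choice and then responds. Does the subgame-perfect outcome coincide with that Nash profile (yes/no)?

yes

Player II best-responds to each possible Row move:
- T: Player II compares 7, 4, 3, 2, 2 and picks c1; Row would get 2.
- M: Player II compares 3, 9, 4, 6, 2 and picks c2; Row would get 0.
- B: Player II compares 9, 3, 7, 4, 5 and picks c1; Row would get 7.
Maximizing over 2, 0, 7, Row chooses B. Subgame-perfect outcome: (B, c1) with payoffs (7, 9).
Now find the simultaneous Nash equilibrium.
Row's best replies: c1→B; c2→B; c3→T; c4→T; c5→B.
Player II's best replies: T→c1; M→c2; B→c1.
Only (B, c1) has each player best-responding; Nash payoffs (7, 9).
Sequential outcome (B, c1) coincides with the Nash profile (B, c1).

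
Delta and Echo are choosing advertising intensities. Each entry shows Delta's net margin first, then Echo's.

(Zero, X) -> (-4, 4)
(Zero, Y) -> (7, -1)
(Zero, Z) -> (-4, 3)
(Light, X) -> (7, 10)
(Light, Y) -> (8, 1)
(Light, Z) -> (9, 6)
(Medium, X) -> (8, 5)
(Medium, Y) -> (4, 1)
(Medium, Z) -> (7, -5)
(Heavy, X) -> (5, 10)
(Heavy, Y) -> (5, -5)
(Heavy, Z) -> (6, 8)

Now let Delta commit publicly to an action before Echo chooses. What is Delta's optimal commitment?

Backward induction with Delta moving first.
- Zero: BR = X, leader payoff -4.
- Light: BR = X, leader payoff 7.
- Medium: BR = X, leader payoff 8.
- Heavy: BR = X, leader payoff 5.
Maximizing over -4, 7, 8, 5, Delta chooses Medium. Subgame-perfect outcome: (Medium, X) with payoffs (8, 5).

Medium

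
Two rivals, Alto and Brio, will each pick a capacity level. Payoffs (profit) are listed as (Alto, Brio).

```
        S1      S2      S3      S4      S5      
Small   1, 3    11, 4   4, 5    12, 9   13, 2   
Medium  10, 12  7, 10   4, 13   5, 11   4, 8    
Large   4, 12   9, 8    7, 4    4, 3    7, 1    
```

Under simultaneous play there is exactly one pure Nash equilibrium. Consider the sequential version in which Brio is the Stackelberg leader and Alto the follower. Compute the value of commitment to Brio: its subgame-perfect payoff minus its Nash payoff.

Alto best-responds to each possible Brio move:
- S1: Alto compares 1, 10, 4 and picks Medium; Brio would get 12.
- S2: Alto compares 11, 7, 9 and picks Small; Brio would get 4.
- S3: Alto compares 4, 4, 7 and picks Large; Brio would get 4.
- S4: Alto compares 12, 5, 4 and picks Small; Brio would get 9.
- S5: Alto compares 13, 4, 7 and picks Small; Brio would get 2.
Among 12, 4, 4, 9, 2, the best is 12 at S1. Subgame-perfect outcome: (Medium, S1) with payoffs (10, 12).
Now find the simultaneous Nash equilibrium.
Alto's best replies: S1→Medium; S2→Small; S3→Large; S4→Small; S5→Small.
Brio's best replies: Small→S4; Medium→S3; Large→S1.
Only (Small, S4) has each player best-responding; Nash payoffs (12, 9).
Brio's commitment gain: 12 − 9 = 3.

3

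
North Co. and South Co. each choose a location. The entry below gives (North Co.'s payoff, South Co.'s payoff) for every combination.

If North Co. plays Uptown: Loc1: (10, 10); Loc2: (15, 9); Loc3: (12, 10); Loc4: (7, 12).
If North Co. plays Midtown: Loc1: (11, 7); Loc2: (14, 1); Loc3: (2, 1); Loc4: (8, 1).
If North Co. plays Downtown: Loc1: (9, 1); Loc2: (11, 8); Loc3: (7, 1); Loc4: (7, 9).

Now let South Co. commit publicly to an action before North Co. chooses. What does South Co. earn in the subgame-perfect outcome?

10

North Co. best-responds to each possible South Co. move:
- Loc1: BR = Midtown, leader payoff 7.
- Loc2: BR = Uptown, leader payoff 9.
- Loc3: BR = Uptown, leader payoff 10.
- Loc4: BR = Midtown, leader payoff 1.
Among 7, 9, 10, 1, the best is 10 at Loc3. Subgame-perfect outcome: (Uptown, Loc3) with payoffs (12, 10).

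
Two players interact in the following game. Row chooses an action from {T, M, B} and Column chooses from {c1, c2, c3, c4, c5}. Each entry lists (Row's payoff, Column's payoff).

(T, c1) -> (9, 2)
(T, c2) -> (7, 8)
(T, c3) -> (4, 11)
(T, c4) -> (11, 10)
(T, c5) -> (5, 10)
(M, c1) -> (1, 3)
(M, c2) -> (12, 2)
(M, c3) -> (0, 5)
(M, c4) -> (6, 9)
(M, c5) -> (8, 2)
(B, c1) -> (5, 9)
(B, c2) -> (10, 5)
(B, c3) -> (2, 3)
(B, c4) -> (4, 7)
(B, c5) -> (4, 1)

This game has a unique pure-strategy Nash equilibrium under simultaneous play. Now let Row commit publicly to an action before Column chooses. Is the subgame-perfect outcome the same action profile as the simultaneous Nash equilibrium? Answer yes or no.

no

Solve by backward induction (Row leads).
- T: Column compares 2, 8, 11, 10, 10 and picks c3; Row would get 4.
- M: Column compares 3, 2, 5, 9, 2 and picks c4; Row would get 6.
- B: Column compares 9, 5, 3, 7, 1 and picks c1; Row would get 5.
Among 4, 6, 5, the best is 6 at M. Subgame-perfect outcome: (M, c4) with payoffs (6, 9).
Now find the simultaneous Nash equilibrium.
Row's best replies: c1→T; c2→M; c3→T; c4→T; c5→M.
Column's best replies: T→c3; M→c4; B→c1.
Only (T, c3) has each player best-responding; Nash payoffs (4, 11).
Sequential outcome (M, c4) differs from the Nash profile (T, c3).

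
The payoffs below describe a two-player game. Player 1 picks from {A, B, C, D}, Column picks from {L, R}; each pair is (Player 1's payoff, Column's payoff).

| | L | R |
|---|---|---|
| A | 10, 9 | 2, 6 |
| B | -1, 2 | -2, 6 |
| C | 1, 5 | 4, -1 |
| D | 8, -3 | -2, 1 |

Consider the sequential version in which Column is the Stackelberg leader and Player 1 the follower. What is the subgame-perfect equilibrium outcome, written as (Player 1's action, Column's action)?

(A, L)

Player 1 best-responds to each possible Column move:
- L → Player 1 plays A (best of 10, -1, 1, 8); Column gets 9.
- R → Player 1 plays C (best of 2, -2, 4, -2); Column gets -1.
Maximizing over 9, -1, Column chooses L. Subgame-perfect outcome: (A, L) with payoffs (10, 9).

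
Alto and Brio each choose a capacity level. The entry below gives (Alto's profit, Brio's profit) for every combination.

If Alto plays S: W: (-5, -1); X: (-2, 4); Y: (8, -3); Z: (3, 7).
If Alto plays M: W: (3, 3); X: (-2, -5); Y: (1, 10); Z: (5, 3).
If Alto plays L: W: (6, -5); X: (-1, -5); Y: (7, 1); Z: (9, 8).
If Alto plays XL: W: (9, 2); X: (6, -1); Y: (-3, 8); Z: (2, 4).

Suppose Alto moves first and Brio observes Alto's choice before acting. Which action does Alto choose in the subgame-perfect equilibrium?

Solve by backward induction (Alto leads).
- S: BR = Z, leader payoff 3.
- M: BR = Y, leader payoff 1.
- L: BR = Z, leader payoff 9.
- XL: BR = Y, leader payoff -3.
Alto's induced payoffs are 3, 1, 9, -3, so Alto commits to L. Subgame-perfect outcome: (L, Z) with payoffs (9, 8).

L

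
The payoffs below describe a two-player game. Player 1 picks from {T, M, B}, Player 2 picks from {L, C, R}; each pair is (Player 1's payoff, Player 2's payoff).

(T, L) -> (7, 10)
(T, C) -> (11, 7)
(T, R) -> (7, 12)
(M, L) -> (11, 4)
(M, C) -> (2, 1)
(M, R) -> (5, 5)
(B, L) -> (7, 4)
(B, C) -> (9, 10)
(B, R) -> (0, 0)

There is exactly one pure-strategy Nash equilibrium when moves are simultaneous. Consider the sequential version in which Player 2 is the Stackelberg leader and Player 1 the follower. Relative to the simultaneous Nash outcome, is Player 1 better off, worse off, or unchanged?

unchanged

Solve by backward induction (Player 2 leads).
- L: Player 1 compares 7, 11, 7 and picks M; Player 2 would get 4.
- C: Player 1 compares 11, 2, 9 and picks T; Player 2 would get 7.
- R: Player 1 compares 7, 5, 0 and picks T; Player 2 would get 12.
Maximizing over 4, 7, 12, Player 2 chooses R. Subgame-perfect outcome: (T, R) with payoffs (7, 12).
For the simultaneous game, intersect best replies.
Player 1's best replies: L→M; C→T; R→T.
Player 2's best replies: T→R; M→R; B→C.
Only (T, R) has each player best-responding; Nash payoffs (7, 12).
Player 1 earns 7 sequentially versus 7 at the Nash outcome: unchanged.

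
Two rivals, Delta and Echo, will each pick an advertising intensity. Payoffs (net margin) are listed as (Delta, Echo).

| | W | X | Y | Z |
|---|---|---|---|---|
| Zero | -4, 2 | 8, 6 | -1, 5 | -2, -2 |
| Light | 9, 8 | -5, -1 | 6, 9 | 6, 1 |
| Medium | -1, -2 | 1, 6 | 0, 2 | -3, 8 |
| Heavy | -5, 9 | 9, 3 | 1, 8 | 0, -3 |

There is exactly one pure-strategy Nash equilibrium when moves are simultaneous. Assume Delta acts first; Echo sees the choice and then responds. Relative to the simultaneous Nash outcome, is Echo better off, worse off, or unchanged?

Solve by backward induction (Delta leads).
- Zero: BR = X, leader payoff 8.
- Light: BR = Y, leader payoff 6.
- Medium: BR = Z, leader payoff -3.
- Heavy: BR = W, leader payoff -5.
Maximizing over 8, 6, -3, -5, Delta chooses Zero. Subgame-perfect outcome: (Zero, X) with payoffs (8, 6).
Under simultaneous play:
Delta's best replies: W→Light; X→Heavy; Y→Light; Z→Light.
Echo's best replies: Zero→X; Light→Y; Medium→Z; Heavy→W.
The unique mutual best reply is (Light, Y), giving (6, 9).
Echo earns 6 sequentially versus 9 at the Nash outcome: worse off.

worse off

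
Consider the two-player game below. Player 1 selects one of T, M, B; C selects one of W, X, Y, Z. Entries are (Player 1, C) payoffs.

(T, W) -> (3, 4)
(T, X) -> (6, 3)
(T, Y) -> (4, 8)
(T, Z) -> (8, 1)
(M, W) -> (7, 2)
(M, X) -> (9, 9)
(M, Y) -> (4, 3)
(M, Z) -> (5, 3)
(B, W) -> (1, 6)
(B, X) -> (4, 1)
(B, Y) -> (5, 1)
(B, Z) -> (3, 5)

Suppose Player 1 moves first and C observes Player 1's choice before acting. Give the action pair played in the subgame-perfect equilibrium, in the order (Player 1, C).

(M, X)

Solve by backward induction (Player 1 leads).
- T → C plays Y (best of 4, 3, 8, 1); Player 1 gets 4.
- M → C plays X (best of 2, 9, 3, 3); Player 1 gets 9.
- B → C plays W (best of 6, 1, 1, 5); Player 1 gets 1.
Player 1's induced payoffs are 4, 9, 1, so Player 1 commits to M. Subgame-perfect outcome: (M, X) with payoffs (9, 9).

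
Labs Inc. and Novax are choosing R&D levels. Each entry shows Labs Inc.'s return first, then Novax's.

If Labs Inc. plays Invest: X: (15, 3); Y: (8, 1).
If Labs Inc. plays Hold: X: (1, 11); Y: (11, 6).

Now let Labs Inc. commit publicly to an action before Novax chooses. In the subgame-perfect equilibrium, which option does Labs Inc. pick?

Invest

Solve by backward induction (Labs Inc. leads).
- Invest: Novax compares 3, 1 and picks X; Labs Inc. would get 15.
- Hold: Novax compares 11, 6 and picks X; Labs Inc. would get 1.
Among 15, 1, the best is 15 at Invest. Subgame-perfect outcome: (Invest, X) with payoffs (15, 3).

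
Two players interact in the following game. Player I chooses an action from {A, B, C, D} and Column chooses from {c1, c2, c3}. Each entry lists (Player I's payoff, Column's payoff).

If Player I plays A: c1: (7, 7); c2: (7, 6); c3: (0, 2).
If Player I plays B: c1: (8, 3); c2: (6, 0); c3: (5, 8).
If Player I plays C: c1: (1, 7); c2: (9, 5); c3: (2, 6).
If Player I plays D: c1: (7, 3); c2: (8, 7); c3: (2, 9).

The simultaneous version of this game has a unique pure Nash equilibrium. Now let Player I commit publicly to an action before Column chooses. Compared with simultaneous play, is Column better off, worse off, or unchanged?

Backward induction with Player I moving first.
- A → Column plays c1 (best of 7, 6, 2); Player I gets 7.
- B → Column plays c3 (best of 3, 0, 8); Player I gets 5.
- C → Column plays c1 (best of 7, 5, 6); Player I gets 1.
- D → Column plays c3 (best of 3, 7, 9); Player I gets 2.
Player I's induced payoffs are 7, 5, 1, 2, so Player I commits to A. Subgame-perfect outcome: (A, c1) with payoffs (7, 7).
Under simultaneous play:
Player I's best replies: c1→B; c2→C; c3→B.
Column's best replies: A→c1; B→c3; C→c1; D→c3.
The unique mutual best reply is (B, c3), giving (5, 8).
Column earns 7 sequentially versus 8 at the Nash outcome: worse off.

worse off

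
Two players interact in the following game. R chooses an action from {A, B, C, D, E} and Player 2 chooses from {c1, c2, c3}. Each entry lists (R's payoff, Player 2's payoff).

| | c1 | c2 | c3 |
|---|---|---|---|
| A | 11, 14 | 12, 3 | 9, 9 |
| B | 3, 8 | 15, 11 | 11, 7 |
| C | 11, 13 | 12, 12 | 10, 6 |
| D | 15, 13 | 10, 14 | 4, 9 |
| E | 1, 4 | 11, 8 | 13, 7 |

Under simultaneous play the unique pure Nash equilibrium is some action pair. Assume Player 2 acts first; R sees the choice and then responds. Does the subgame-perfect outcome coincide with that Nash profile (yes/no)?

no

R best-responds to each possible Player 2 move:
- c1 → R plays D (best of 11, 3, 11, 15, 1); Player 2 gets 13.
- c2 → R plays B (best of 12, 15, 12, 10, 11); Player 2 gets 11.
- c3 → R plays E (best of 9, 11, 10, 4, 13); Player 2 gets 7.
Player 2's induced payoffs are 13, 11, 7, so Player 2 commits to c1. Subgame-perfect outcome: (D, c1) with payoffs (15, 13).
For the simultaneous game, intersect best replies.
R's best replies: c1→D; c2→B; c3→E.
Player 2's best replies: A→c1; B→c2; C→c1; D→c2; E→c2.
The unique mutual best reply is (B, c2), giving (15, 11).
Sequential outcome (D, c1) differs from the Nash profile (B, c2).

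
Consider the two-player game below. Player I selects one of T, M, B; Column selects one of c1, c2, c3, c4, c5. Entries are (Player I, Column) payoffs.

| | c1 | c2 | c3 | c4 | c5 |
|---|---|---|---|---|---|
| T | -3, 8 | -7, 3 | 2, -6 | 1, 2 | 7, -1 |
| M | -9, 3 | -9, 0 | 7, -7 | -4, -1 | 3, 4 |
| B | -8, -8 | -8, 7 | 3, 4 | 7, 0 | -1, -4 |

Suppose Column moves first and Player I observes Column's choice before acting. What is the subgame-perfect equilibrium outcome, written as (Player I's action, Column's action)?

(T, c1)

Work backward from Player I's decision.
- c1: Player I compares -3, -9, -8 and picks T; Column would get 8.
- c2: Player I compares -7, -9, -8 and picks T; Column would get 3.
- c3: Player I compares 2, 7, 3 and picks M; Column would get -7.
- c4: Player I compares 1, -4, 7 and picks B; Column would get 0.
- c5: Player I compares 7, 3, -1 and picks T; Column would get -1.
Maximizing over 8, 3, -7, 0, -1, Column chooses c1. Subgame-perfect outcome: (T, c1) with payoffs (-3, 8).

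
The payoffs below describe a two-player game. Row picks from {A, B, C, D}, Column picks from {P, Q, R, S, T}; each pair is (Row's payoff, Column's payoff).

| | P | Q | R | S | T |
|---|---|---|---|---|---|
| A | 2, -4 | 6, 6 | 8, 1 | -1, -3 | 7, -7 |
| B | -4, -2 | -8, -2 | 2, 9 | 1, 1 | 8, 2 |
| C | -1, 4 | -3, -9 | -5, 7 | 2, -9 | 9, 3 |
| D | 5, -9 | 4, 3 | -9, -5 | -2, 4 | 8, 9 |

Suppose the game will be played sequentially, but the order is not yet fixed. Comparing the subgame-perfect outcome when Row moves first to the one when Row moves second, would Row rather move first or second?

If Row leads: Column's best replies are A→Q, B→R, C→R, D→T; Row's induced payoffs 6, 2, -5, 8; outcome (D, T), payoffs (8, 9).
If Column leads: Row's best replies are P→D, Q→A, R→A, S→C, T→C; Column's induced payoffs -9, 6, 1, -9, 3; outcome (A, Q), payoffs (6, 6).
Row gets 8 moving first and 6 moving second, so Row prefers to move first.

first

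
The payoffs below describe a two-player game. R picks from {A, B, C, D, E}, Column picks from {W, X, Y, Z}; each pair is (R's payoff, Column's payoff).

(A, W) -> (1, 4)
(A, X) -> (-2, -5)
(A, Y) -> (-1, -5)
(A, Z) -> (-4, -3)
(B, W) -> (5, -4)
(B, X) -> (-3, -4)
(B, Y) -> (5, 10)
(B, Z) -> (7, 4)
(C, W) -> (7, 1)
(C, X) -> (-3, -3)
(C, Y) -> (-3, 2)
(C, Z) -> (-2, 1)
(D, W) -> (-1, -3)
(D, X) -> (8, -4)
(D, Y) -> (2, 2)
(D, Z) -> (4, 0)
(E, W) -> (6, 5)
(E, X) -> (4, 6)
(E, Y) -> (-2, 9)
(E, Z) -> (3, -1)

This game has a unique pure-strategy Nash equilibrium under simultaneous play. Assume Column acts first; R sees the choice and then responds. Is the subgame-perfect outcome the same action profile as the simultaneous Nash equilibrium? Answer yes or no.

yes

Solve by backward induction (Column leads).
- W → R plays C (best of 1, 5, 7, -1, 6); Column gets 1.
- X → R plays D (best of -2, -3, -3, 8, 4); Column gets -4.
- Y → R plays B (best of -1, 5, -3, 2, -2); Column gets 10.
- Z → R plays B (best of -4, 7, -2, 4, 3); Column gets 4.
Among 1, -4, 10, 4, the best is 10 at Y. Subgame-perfect outcome: (B, Y) with payoffs (5, 10).
Now find the simultaneous Nash equilibrium.
R's best replies: W→C; X→D; Y→B; Z→B.
Column's best replies: A→W; B→Y; C→Y; D→Y; E→Y.
The unique mutual best reply is (B, Y), giving (5, 10).
Sequential outcome (B, Y) coincides with the Nash profile (B, Y).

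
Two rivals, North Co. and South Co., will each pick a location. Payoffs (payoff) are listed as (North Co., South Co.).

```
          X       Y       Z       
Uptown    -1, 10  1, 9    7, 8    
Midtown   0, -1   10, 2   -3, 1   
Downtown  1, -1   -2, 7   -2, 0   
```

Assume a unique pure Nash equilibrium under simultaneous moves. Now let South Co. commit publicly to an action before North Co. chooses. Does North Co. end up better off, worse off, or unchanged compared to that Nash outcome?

Work backward from North Co.'s decision.
- X → North Co. plays Downtown (best of -1, 0, 1); South Co. gets -1.
- Y → North Co. plays Midtown (best of 1, 10, -2); South Co. gets 2.
- Z → North Co. plays Uptown (best of 7, -3, -2); South Co. gets 8.
Among -1, 2, 8, the best is 8 at Z. Subgame-perfect outcome: (Uptown, Z) with payoffs (7, 8).
For the simultaneous game, intersect best replies.
North Co.'s best replies: X→Downtown; Y→Midtown; Z→Uptown.
South Co.'s best replies: Uptown→X; Midtown→Y; Downtown→Y.
Only (Midtown, Y) has each player best-responding; Nash payoffs (10, 2).
North Co. earns 7 sequentially versus 10 at the Nash outcome: worse off.

worse off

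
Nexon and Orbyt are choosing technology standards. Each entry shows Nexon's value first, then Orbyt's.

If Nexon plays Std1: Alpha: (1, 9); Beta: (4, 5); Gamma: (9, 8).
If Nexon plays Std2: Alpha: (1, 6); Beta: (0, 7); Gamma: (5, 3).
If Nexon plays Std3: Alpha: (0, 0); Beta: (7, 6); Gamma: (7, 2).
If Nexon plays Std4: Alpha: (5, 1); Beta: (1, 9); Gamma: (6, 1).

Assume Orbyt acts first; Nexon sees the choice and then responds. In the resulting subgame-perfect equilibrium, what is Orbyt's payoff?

Solve by backward induction (Orbyt leads).
- Alpha: BR = Std4, leader payoff 1.
- Beta: BR = Std3, leader payoff 6.
- Gamma: BR = Std1, leader payoff 8.
Maximizing over 1, 6, 8, Orbyt chooses Gamma. Subgame-perfect outcome: (Std1, Gamma) with payoffs (9, 8).

8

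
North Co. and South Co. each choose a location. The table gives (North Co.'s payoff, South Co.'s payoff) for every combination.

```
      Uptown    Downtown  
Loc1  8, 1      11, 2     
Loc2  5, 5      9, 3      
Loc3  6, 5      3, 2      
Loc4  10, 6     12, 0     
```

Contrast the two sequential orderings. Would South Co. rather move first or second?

first

If North Co. leads: South Co.'s best replies are Loc1→Downtown, Loc2→Uptown, Loc3→Uptown, Loc4→Uptown; North Co.'s induced payoffs 11, 5, 6, 10; outcome (Loc1, Downtown), payoffs (11, 2).
If South Co. leads: North Co.'s best replies are Uptown→Loc4, Downtown→Loc4; South Co.'s induced payoffs 6, 0; outcome (Loc4, Uptown), payoffs (10, 6).
South Co. gets 6 moving first and 2 moving second, so South Co. prefers to move first.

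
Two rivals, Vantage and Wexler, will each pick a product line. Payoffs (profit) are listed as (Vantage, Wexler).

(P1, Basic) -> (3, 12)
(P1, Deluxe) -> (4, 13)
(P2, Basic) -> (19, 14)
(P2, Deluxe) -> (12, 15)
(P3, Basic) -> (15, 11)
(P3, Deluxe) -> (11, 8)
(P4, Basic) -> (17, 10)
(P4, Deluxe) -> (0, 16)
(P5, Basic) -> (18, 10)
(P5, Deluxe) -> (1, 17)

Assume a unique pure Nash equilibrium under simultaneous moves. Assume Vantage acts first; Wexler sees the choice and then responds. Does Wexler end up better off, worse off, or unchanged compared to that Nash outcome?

worse off

Backward induction with Vantage moving first.
- P1: Wexler compares 12, 13 and picks Deluxe; Vantage would get 4.
- P2: Wexler compares 14, 15 and picks Deluxe; Vantage would get 12.
- P3: Wexler compares 11, 8 and picks Basic; Vantage would get 15.
- P4: Wexler compares 10, 16 and picks Deluxe; Vantage would get 0.
- P5: Wexler compares 10, 17 and picks Deluxe; Vantage would get 1.
Maximizing over 4, 12, 15, 0, 1, Vantage chooses P3. Subgame-perfect outcome: (P3, Basic) with payoffs (15, 11).
For the simultaneous game, intersect best replies.
Vantage's best replies: Basic→P2; Deluxe→P2.
Wexler's best replies: P1→Deluxe; P2→Deluxe; P3→Basic; P4→Deluxe; P5→Deluxe.
The unique mutual best reply is (P2, Deluxe), giving (12, 15).
Wexler earns 11 sequentially versus 15 at the Nash outcome: worse off.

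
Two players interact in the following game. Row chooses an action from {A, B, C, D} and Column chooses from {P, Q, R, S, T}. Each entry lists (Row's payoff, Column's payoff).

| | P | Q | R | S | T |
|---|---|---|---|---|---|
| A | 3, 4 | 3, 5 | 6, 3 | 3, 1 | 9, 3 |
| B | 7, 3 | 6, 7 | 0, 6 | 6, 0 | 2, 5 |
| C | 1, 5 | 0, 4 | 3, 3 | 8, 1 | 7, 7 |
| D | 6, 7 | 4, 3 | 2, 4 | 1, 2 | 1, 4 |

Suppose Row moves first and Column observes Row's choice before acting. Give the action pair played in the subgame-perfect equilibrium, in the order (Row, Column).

Backward induction with Row moving first.
- A: Column compares 4, 5, 3, 1, 3 and picks Q; Row would get 3.
- B: Column compares 3, 7, 6, 0, 5 and picks Q; Row would get 6.
- C: Column compares 5, 4, 3, 1, 7 and picks T; Row would get 7.
- D: Column compares 7, 3, 4, 2, 4 and picks P; Row would get 6.
Row's induced payoffs are 3, 6, 7, 6, so Row commits to C. Subgame-perfect outcome: (C, T) with payoffs (7, 7).

(C, T)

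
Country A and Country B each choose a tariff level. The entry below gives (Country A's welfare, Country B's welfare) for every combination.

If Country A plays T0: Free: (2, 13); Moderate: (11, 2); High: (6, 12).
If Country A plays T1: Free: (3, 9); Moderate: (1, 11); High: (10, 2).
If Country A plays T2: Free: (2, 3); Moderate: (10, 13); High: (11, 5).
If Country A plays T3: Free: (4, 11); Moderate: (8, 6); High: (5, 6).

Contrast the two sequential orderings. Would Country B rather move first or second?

If Country A leads: Country B's best replies are T0→Free, T1→Moderate, T2→Moderate, T3→Free; Country A's induced payoffs 2, 1, 10, 4; outcome (T2, Moderate), payoffs (10, 13).
If Country B leads: Country A's best replies are Free→T3, Moderate→T0, High→T2; Country B's induced payoffs 11, 2, 5; outcome (T3, Free), payoffs (4, 11).
Country B gets 11 moving first and 13 moving second, so Country B prefers to move second.

second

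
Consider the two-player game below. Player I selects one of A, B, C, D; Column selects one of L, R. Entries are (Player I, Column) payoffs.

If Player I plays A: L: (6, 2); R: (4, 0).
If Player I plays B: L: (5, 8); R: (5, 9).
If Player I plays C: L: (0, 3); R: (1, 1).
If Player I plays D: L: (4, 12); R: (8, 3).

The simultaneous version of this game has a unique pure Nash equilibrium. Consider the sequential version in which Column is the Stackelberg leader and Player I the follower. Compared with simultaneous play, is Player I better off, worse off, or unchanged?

better off

Backward induction with Column moving first.
- L: Player I compares 6, 5, 0, 4 and picks A; Column would get 2.
- R: Player I compares 4, 5, 1, 8 and picks D; Column would get 3.
Among 2, 3, the best is 3 at R. Subgame-perfect outcome: (D, R) with payoffs (8, 3).
Under simultaneous play:
Player I's best replies: L→A; R→D.
Column's best replies: A→L; B→R; C→L; D→L.
The unique mutual best reply is (A, L), giving (6, 2).
Player I earns 8 sequentially versus 6 at the Nash outcome: better off.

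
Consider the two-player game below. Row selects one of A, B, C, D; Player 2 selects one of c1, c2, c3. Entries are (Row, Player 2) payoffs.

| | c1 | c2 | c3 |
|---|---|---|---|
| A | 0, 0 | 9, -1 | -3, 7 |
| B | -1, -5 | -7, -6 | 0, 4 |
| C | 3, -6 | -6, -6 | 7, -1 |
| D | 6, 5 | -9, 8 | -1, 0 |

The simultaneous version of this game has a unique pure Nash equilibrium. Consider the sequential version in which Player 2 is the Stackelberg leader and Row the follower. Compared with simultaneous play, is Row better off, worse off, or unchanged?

Solve by backward induction (Player 2 leads).
- c1 → Row plays D (best of 0, -1, 3, 6); Player 2 gets 5.
- c2 → Row plays A (best of 9, -7, -6, -9); Player 2 gets -1.
- c3 → Row plays C (best of -3, 0, 7, -1); Player 2 gets -1.
Player 2's induced payoffs are 5, -1, -1, so Player 2 commits to c1. Subgame-perfect outcome: (D, c1) with payoffs (6, 5).
For the simultaneous game, intersect best replies.
Row's best replies: c1→D; c2→A; c3→C.
Player 2's best replies: A→c3; B→c3; C→c3; D→c2.
Only (C, c3) has each player best-responding; Nash payoffs (7, -1).
Row earns 6 sequentially versus 7 at the Nash outcome: worse off.

worse off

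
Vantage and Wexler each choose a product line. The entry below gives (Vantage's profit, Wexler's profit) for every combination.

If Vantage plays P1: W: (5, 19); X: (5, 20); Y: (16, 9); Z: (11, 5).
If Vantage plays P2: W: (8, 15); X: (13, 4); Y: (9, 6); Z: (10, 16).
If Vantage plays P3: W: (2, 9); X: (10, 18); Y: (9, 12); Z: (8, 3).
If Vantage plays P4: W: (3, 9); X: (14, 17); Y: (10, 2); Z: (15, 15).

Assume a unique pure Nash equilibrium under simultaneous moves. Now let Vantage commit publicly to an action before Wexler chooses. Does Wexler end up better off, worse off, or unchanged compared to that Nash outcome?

Backward induction with Vantage moving first.
- P1 → Wexler plays X (best of 19, 20, 9, 5); Vantage gets 5.
- P2 → Wexler plays Z (best of 15, 4, 6, 16); Vantage gets 10.
- P3 → Wexler plays X (best of 9, 18, 12, 3); Vantage gets 10.
- P4 → Wexler plays X (best of 9, 17, 2, 15); Vantage gets 14.
Maximizing over 5, 10, 10, 14, Vantage chooses P4. Subgame-perfect outcome: (P4, X) with payoffs (14, 17).
For the simultaneous game, intersect best replies.
Vantage's best replies: W→P2; X→P4; Y→P1; Z→P4.
Wexler's best replies: P1→X; P2→Z; P3→X; P4→X.
Only (P4, X) has each player best-responding; Nash payoffs (14, 17).
Wexler earns 17 sequentially versus 17 at the Nash outcome: unchanged.

unchanged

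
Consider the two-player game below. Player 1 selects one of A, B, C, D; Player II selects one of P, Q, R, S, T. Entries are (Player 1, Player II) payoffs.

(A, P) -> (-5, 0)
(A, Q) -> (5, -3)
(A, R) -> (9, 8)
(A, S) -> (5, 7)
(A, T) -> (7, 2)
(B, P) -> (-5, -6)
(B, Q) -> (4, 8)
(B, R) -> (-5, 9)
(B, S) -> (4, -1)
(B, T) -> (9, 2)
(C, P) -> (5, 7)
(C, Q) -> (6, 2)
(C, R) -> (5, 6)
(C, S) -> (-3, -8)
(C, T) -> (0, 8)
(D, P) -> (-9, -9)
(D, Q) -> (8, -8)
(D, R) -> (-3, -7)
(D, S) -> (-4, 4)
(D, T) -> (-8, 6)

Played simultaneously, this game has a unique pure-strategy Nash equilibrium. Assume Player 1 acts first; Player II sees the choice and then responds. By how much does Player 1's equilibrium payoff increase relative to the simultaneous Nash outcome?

Player II best-responds to each possible Player 1 move:
- A: Player II compares 0, -3, 8, 7, 2 and picks R; Player 1 would get 9.
- B: Player II compares -6, 8, 9, -1, 2 and picks R; Player 1 would get -5.
- C: Player II compares 7, 2, 6, -8, 8 and picks T; Player 1 would get 0.
- D: Player II compares -9, -8, -7, 4, 6 and picks T; Player 1 would get -8.
Among 9, -5, 0, -8, the best is 9 at A. Subgame-perfect outcome: (A, R) with payoffs (9, 8).
Under simultaneous play:
Player 1's best replies: P→C; Q→D; R→A; S→A; T→B.
Player II's best replies: A→R; B→R; C→T; D→T.
Only (A, R) has each player best-responding; Nash payoffs (9, 8).
Player 1's commitment gain: 9 − 9 = 0.

0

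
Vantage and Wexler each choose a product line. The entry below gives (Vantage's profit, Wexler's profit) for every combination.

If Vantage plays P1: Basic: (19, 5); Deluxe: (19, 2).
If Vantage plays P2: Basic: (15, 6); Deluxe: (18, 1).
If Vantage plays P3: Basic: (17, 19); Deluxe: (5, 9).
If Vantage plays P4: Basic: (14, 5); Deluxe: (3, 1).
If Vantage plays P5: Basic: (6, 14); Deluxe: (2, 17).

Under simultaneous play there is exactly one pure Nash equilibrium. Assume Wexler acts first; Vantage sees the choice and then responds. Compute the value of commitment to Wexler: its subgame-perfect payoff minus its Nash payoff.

Vantage best-responds to each possible Wexler move:
- Basic: BR = P1, leader payoff 5.
- Deluxe: BR = P1, leader payoff 2.
Among 5, 2, the best is 5 at Basic. Subgame-perfect outcome: (P1, Basic) with payoffs (19, 5).
Now find the simultaneous Nash equilibrium.
Vantage's best replies: Basic→P1; Deluxe→P1.
Wexler's best replies: P1→Basic; P2→Basic; P3→Basic; P4→Basic; P5→Deluxe.
Only (P1, Basic) has each player best-responding; Nash payoffs (19, 5).
Wexler's commitment gain: 5 − 5 = 0.

0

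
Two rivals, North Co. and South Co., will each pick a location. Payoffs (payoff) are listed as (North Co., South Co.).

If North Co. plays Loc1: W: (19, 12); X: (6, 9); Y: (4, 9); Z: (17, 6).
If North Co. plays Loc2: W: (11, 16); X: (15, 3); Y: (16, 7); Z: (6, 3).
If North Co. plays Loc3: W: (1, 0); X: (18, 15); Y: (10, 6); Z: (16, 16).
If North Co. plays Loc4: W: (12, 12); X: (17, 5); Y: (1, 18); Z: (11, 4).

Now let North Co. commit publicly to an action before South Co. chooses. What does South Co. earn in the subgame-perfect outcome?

12

Backward induction with North Co. moving first.
- Loc1 → South Co. plays W (best of 12, 9, 9, 6); North Co. gets 19.
- Loc2 → South Co. plays W (best of 16, 3, 7, 3); North Co. gets 11.
- Loc3 → South Co. plays Z (best of 0, 15, 6, 16); North Co. gets 16.
- Loc4 → South Co. plays Y (best of 12, 5, 18, 4); North Co. gets 1.
North Co.'s induced payoffs are 19, 11, 16, 1, so North Co. commits to Loc1. Subgame-perfect outcome: (Loc1, W) with payoffs (19, 12).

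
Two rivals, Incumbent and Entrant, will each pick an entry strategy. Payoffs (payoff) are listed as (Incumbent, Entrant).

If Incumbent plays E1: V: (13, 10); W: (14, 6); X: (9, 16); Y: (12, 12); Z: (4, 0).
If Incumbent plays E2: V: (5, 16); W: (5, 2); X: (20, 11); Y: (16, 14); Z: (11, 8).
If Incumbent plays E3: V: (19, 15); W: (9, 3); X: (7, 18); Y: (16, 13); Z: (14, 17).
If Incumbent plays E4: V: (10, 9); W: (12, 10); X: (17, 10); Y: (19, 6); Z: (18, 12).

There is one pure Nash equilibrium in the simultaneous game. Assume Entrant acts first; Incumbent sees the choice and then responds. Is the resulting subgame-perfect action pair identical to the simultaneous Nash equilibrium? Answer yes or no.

no

Backward induction with Entrant moving first.
- V → Incumbent plays E3 (best of 13, 5, 19, 10); Entrant gets 15.
- W → Incumbent plays E1 (best of 14, 5, 9, 12); Entrant gets 6.
- X → Incumbent plays E2 (best of 9, 20, 7, 17); Entrant gets 11.
- Y → Incumbent plays E4 (best of 12, 16, 16, 19); Entrant gets 6.
- Z → Incumbent plays E4 (best of 4, 11, 14, 18); Entrant gets 12.
Maximizing over 15, 6, 11, 6, 12, Entrant chooses V. Subgame-perfect outcome: (E3, V) with payoffs (19, 15).
Under simultaneous play:
Incumbent's best replies: V→E3; W→E1; X→E2; Y→E4; Z→E4.
Entrant's best replies: E1→X; E2→V; E3→X; E4→Z.
The unique mutual best reply is (E4, Z), giving (18, 12).
Sequential outcome (E3, V) differs from the Nash profile (E4, Z).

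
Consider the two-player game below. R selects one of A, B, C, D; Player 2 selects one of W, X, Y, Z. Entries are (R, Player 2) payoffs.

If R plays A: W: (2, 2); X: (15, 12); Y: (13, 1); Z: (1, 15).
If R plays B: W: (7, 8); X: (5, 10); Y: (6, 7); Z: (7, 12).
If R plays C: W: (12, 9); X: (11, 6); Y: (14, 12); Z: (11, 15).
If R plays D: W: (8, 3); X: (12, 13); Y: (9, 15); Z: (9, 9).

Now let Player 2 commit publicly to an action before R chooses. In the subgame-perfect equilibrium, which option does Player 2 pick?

Z

Work backward from R's decision.
- W: BR = C, leader payoff 9.
- X: BR = A, leader payoff 12.
- Y: BR = C, leader payoff 12.
- Z: BR = C, leader payoff 15.
Maximizing over 9, 12, 12, 15, Player 2 chooses Z. Subgame-perfect outcome: (C, Z) with payoffs (11, 15).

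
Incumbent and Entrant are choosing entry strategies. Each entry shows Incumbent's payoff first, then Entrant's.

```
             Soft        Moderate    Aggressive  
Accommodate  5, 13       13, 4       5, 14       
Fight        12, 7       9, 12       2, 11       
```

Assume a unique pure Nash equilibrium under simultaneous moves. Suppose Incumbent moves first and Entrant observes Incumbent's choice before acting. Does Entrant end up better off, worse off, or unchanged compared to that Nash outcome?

Backward induction with Incumbent moving first.
- Accommodate: BR = Aggressive, leader payoff 5.
- Fight: BR = Moderate, leader payoff 9.
Among 5, 9, the best is 9 at Fight. Subgame-perfect outcome: (Fight, Moderate) with payoffs (9, 12).
Now find the simultaneous Nash equilibrium.
Incumbent's best replies: Soft→Fight; Moderate→Accommodate; Aggressive→Accommodate.
Entrant's best replies: Accommodate→Aggressive; Fight→Moderate.
The unique mutual best reply is (Accommodate, Aggressive), giving (5, 14).
Entrant earns 12 sequentially versus 14 at the Nash outcome: worse off.

worse off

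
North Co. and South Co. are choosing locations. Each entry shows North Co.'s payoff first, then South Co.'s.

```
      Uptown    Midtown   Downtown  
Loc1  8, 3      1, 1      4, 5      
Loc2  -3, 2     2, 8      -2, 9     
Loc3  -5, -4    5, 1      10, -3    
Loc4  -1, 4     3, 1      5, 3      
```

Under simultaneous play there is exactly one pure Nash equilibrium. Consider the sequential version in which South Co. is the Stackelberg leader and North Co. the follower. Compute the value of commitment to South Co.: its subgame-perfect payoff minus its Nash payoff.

Work backward from North Co.'s decision.
- Uptown: North Co. compares 8, -3, -5, -1 and picks Loc1; South Co. would get 3.
- Midtown: North Co. compares 1, 2, 5, 3 and picks Loc3; South Co. would get 1.
- Downtown: North Co. compares 4, -2, 10, 5 and picks Loc3; South Co. would get -3.
Maximizing over 3, 1, -3, South Co. chooses Uptown. Subgame-perfect outcome: (Loc1, Uptown) with payoffs (8, 3).
Now find the simultaneous Nash equilibrium.
North Co.'s best replies: Uptown→Loc1; Midtown→Loc3; Downtown→Loc3.
South Co.'s best replies: Loc1→Downtown; Loc2→Downtown; Loc3→Midtown; Loc4→Uptown.
Only (Loc3, Midtown) has each player best-responding; Nash payoffs (5, 1).
South Co.'s commitment gain: 3 − 1 = 2.

2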